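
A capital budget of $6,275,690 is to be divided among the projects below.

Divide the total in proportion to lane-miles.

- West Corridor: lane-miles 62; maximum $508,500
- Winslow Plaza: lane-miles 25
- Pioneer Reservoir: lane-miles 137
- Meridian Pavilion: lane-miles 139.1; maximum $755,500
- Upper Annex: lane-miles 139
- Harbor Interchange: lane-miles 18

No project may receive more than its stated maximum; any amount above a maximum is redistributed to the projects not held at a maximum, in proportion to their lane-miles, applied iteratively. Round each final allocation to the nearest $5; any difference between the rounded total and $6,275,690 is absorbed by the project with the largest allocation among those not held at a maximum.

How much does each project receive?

Sum of lane-miles: 520.1.
Proportional shares (ignoring caps): West Corridor 748,111.48; Winslow Plaza 301,657.85; Pioneer Reservoir 1,653,085.04; Meridian Pavilion 1,678,424.30; Upper Annex 1,677,217.67; Harbor Interchange 217,193.66.
Held at cap: West Corridor ($508,500), Meridian Pavilion ($755,500); residual $5,011,690 reallocated over remaining lane-miles 319.
Shares after redistribution: Winslow Plaza 392,765.67 → $392,765; Pioneer Reservoir 2,152,355.89 → $2,152,355; Upper Annex 2,183,777.15 → $2,183,775; Harbor Interchange 282,791.29 → $282,790.
Rounding difference +$5 applied to Upper Annex → $2,183,780.

West Corridor: $508,500; Winslow Plaza: $392,765; Pioneer Reservoir: $2,152,355; Meridian Pavilion: $755,500; Upper Annex: $2,183,780; Harbor Interchange: $282,790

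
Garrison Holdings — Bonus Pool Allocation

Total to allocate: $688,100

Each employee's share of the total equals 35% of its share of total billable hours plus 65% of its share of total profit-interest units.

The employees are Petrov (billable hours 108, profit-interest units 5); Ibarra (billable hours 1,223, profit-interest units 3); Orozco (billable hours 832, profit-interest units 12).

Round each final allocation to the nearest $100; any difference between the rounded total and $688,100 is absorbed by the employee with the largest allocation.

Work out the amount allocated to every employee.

Totals — billable hours 2,163, profit-interest units 20.
Composite weights (35% billable hours + 65% profit-interest units): Petrov 0.1800; Ibarra 0.2954; Orozco 0.5246.
Raw shares: Petrov 123,841.30; Ibarra 203,262.29; Orozco 360,996.41.
At nearest $100: Petrov $123,800; Ibarra $203,300; Orozco $361,000. Sum = $688,100.
No rounding difference to absorb.

Petrov: $123,800; Ibarra: $203,300; Orozco: $361,000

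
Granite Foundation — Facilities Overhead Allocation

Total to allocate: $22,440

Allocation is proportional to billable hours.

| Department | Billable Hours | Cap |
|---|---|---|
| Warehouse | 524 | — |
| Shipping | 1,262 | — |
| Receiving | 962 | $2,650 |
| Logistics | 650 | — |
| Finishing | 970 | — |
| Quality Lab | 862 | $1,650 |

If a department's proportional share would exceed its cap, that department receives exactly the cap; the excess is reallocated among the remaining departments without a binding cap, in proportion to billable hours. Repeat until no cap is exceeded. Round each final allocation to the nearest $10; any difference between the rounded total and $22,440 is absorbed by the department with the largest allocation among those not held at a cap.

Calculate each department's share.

Billable hours total: 5,230.
Unconstrained shares: Warehouse 2,248.29; Shipping 5,414.78; Receiving 4,127.59; Logistics 2,788.91; Finishing 4,161.91; Quality Lab 3,698.52.
Held at cap: Receiving ($2,650), Quality Lab ($1,650); balance $18,140 reallocated over remaining billable hours 3,406.
Remaining shares: Warehouse 2,790.77 → $2,790; Shipping 6,721.28 → $6,720; Logistics 3,461.83 → $3,460; Finishing 5,166.12 → $5,170.

Warehouse: $2,790; Shipping: $6,720; Receiving: $2,650; Logistics: $3,460; Finishing: $5,170; Quality Lab: $1,650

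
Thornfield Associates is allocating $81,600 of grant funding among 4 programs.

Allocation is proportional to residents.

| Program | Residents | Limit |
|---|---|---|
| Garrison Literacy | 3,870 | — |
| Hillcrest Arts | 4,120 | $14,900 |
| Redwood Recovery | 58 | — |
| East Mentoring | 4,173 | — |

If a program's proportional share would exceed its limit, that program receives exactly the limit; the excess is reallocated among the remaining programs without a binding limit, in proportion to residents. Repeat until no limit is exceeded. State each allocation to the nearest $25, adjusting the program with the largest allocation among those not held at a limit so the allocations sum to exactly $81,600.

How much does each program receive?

Garrison Literacy: $31,875 · Hillcrest Arts: $14,900 · Redwood Recovery: $475 · East Mentoring: $34,350

Combined residents = 12,221.
Pro-rata shares before constraints: Garrison Literacy 25,840.11; Hillcrest Arts 27,509.37; Redwood Recovery 387.27; East Mentoring 27,863.25.
Cap binds for Hillcrest Arts ($14,900); balance $66,700 reallocated over remaining residents 8,101.
Redistributed shares: Garrison Literacy 31,863.84 → $31,875; Redwood Recovery 477.55 → $475; East Mentoring 34,358.61 → $34,350.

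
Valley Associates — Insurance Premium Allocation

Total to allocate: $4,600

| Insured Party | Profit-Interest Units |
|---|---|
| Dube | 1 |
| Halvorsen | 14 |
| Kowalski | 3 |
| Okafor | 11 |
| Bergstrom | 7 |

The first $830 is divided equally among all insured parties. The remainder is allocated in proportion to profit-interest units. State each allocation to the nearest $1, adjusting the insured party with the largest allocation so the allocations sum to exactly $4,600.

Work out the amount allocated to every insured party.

Equal tier: $830 ÷ 5 = $166 apiece.
Remainder $3,770 by profit-interest units (total 36): Dube 104.72 → $105; Halvorsen 1,466.11 → $1,466; Kowalski 314.17 → $314; Okafor 1,151.94 → $1,152; Bergstrom 733.06 → $733.
Totals: Dube $166 + $105 = $271; Halvorsen $166 + $1,466 = $1,632; Kowalski $166 + $314 = $480; Okafor $166 + $1,152 = $1,318; Bergstrom $166 + $733 = $899.

Dube: $271; Halvorsen: $1,632; Kowalski: $480; Okafor: $1,318; Bergstrom: $899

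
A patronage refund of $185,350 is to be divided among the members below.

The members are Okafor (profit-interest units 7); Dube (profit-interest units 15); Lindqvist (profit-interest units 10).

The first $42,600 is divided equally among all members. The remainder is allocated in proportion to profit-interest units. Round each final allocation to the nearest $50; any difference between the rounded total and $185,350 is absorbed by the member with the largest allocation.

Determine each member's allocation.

$42,600 shared equally gives $14,200 per member.
Remainder $142,750 by profit-interest units (total 32): Okafor 31,226.56 → $31,250; Dube 66,914.06 → $66,900; Lindqvist 44,609.38 → $44,600.
Totals: Okafor $14,200 + $31,250 = $45,450; Dube $14,200 + $66,900 = $81,100; Lindqvist $14,200 + $44,600 = $58,800.

Okafor: $45,450; Dube: $81,100; Lindqvist: $58,800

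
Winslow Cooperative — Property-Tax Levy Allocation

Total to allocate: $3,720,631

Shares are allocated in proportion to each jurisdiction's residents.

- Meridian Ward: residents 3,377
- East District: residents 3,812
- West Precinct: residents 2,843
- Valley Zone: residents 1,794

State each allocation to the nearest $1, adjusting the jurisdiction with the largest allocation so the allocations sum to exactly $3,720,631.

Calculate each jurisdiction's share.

Total residents = 11,826.
Pro-rata amounts: Meridian Ward 3,377/11,826 × $3,720,631 = 1,062,453.14; East District 3,812/11,826 × $3,720,631 = 1,199,310.45; West Precinct 2,843/11,826 × $3,720,631 = 894,449.00; Valley Zone 1,794/11,826 × $3,720,631 = 564,418.40.
Rounded to nearest $1: Meridian Ward $1,062,453; East District $1,199,310; West Precinct $894,449; Valley Zone $564,418. Sum = $3,720,630.
Difference $3,720,631 − $3,720,630 = +$1 applied to largest allocation (East District): East District becomes $1,199,311.

Meridian Ward: $1,062,453 · East District: $1,199,311 · West Precinct: $894,449 · Valley Zone: $564,418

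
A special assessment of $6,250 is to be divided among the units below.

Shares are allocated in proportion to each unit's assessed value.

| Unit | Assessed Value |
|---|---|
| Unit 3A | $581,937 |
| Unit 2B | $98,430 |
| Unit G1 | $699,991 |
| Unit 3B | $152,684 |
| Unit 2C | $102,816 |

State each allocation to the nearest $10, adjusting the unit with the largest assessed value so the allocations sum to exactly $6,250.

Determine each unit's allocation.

Sum of assessed value: 1,635,858.
Unrounded shares: Unit 3A 581,937/1,635,858 × $6,250 = 2,223.36; Unit 2B 98,430/1,635,858 × $6,250 = 376.06; Unit G1 699,991/1,635,858 × $6,250 = 2,674.40; Unit 3B 152,684/1,635,858 × $6,250 = 583.35; Unit 2C 102,816/1,635,858 × $6,250 = 392.82.
At nearest $10: Unit 3A $2,220; Unit 2B $380; Unit G1 $2,670; Unit 3B $580; Unit 2C $390. Sum = $6,240.
Difference $6,250 − $6,240 = +$10 applied to largest assessed value (Unit G1): Unit G1 becomes $2,680.

Unit 3A: $2,220 · Unit 2B: $380 · Unit G1: $2,680 · Unit 3B: $580 · Unit 2C: $390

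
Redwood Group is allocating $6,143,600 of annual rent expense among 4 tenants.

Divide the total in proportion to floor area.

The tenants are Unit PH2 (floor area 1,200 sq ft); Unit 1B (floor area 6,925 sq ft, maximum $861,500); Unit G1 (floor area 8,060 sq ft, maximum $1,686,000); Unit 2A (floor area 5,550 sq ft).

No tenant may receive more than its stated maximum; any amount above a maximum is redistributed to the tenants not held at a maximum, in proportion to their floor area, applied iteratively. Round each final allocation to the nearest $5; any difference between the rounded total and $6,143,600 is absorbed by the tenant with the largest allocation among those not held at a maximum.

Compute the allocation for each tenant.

Unit PH2: $639,305; Unit 1B: $861,500; Unit G1: $1,686,000; Unit 2A: $2,956,795

Total floor area = 21,735.
Unconstrained shares: Unit PH2 339,191.17; Unit 1B 1,957,415.69; Unit G1 2,278,234.00; Unit 2A 1,568,759.14.
Held at cap: Unit 1B ($861,500), Unit G1 ($1,686,000); remaining pool $3,596,100 reallocated over remaining floor area 6,750.
Remaining shares: Unit PH2 639,306.67 → $639,305; Unit 2A 2,956,793.33 → $2,956,795.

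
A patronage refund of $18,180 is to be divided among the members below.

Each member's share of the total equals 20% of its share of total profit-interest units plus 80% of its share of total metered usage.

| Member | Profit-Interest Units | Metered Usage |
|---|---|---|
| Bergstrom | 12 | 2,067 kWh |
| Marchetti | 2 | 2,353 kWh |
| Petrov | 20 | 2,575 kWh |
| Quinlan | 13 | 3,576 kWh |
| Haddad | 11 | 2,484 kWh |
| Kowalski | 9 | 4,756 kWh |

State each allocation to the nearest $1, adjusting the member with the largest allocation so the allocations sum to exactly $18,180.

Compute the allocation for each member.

Profit-interest units total 67; metered usage total 17,811.
Composite weights (20% profit-interest units + 80% metered usage): Bergstrom 0.1287; Marchetti 0.1117; Petrov 0.1754; Quinlan 0.1994; Haddad 0.1444; Kowalski 0.2405.
Raw shares: Bergstrom 2,339.08; Marchetti 2,029.94; Petrov 3,188.05; Quinlan 3,625.56; Haddad 2,625.33; Kowalski 4,372.04.
Rounded to nearest $1: Bergstrom $2,339; Marchetti $2,030; Petrov $3,188; Quinlan $3,626; Haddad $2,625; Kowalski $4,372. Sum = $18,180.
Sum already equals the total — no adjustment.

Bergstrom: $2,339; Marchetti: $2,030; Petrov: $3,188; Quinlan: $3,626; Haddad: $2,625; Kowalski: $4,372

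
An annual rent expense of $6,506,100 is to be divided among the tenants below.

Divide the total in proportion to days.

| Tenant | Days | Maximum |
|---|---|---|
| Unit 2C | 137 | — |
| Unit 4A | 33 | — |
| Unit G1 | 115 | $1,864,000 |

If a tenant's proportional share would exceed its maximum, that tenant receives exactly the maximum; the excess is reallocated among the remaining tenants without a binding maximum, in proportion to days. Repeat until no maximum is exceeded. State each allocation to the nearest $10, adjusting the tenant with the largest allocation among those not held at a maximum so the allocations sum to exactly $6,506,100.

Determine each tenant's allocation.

Unit 2C: $3,740,990; Unit 4A: $901,110; Unit G1: $1,864,000

Combined days = 285.
Unconstrained shares: Unit 2C 3,127,493.68; Unit 4A 753,337.89; Unit G1 2,625,268.42.
Held at cap: Unit G1 ($1,864,000); balance $4,642,100 reallocated over remaining days 170.
Shares after redistribution: Unit 2C 3,740,986.47 → $3,740,990; Unit 4A 901,113.53 → $901,110.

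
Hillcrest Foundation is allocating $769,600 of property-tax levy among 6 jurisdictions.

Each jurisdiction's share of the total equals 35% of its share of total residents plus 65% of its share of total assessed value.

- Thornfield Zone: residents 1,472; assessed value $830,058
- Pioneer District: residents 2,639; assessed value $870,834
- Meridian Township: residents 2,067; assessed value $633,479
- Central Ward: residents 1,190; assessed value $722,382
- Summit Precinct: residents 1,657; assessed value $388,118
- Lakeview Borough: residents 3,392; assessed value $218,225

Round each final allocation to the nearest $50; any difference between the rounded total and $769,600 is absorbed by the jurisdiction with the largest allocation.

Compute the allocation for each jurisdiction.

Thornfield Zone: $145,300 | Pioneer District: $176,150 | Meridian Township: $131,350 | Central Ward: $124,450 | Summit Precinct: $88,950 | Lakeview Borough: $103,400

Totals — residents 12,417, assessed value 3,663,096.
Composite weights (35% residents + 65% assessed value): Thornfield Zone 0.1888; Pioneer District 0.2289; Meridian Township 0.1707; Central Ward 0.1617; Summit Precinct 0.1156; Lakeview Borough 0.1343.
Unrounded shares: Thornfield Zone 145,286.31; Pioneer District 176,170.31; Meridian Township 131,348.31; Central Ward 124,464.47; Summit Precinct 88,947.24; Lakeview Borough 103,383.37.
At nearest $50: Thornfield Zone $145,300; Pioneer District $176,150; Meridian Township $131,350; Central Ward $124,450; Summit Precinct $88,950; Lakeview Borough $103,400. Sum = $769,600.
No rounding difference to absorb.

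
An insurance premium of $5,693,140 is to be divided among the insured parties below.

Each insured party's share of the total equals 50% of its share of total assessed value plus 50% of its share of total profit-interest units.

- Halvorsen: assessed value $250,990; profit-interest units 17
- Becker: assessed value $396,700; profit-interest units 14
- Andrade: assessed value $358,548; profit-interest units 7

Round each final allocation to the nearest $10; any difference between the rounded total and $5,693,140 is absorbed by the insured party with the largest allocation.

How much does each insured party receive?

Assessed value total 1,006,238; profit-interest units total 38.
Blended shares (50% assessed value + 50% profit-interest units): Halvorsen 0.3484; Becker 0.3813; Andrade 0.2703.
Unrounded shares: Halvorsen 1,983,496.95; Becker 2,170,970.14; Andrade 1,538,672.91.
After rounding ($10): Halvorsen $1,983,500; Becker $2,170,970; Andrade $1,538,670. Sum = $5,693,140.
Sum already equals the total — no adjustment.

Halvorsen: $1,983,500; Becker: $2,170,970; Andrade: $1,538,670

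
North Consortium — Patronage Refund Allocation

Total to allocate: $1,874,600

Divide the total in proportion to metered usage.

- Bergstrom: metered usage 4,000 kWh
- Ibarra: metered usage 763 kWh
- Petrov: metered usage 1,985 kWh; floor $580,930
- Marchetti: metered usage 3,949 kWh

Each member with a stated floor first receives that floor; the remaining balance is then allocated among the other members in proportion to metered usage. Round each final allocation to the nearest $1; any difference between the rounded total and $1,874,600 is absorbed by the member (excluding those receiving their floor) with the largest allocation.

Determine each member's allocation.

Bergstrom: $593,972 | Ibarra: $113,300 | Petrov: $580,930 | Marchetti: $586,398

Minimums first: Petrov $580,930. Remaining pool $1,293,670.
Remaining pool split over remaining metered usage 8,712: Bergstrom 593,971.53 → $593,972; Ibarra 113,300.07 → $113,300; Marchetti 586,398.40 → $586,398.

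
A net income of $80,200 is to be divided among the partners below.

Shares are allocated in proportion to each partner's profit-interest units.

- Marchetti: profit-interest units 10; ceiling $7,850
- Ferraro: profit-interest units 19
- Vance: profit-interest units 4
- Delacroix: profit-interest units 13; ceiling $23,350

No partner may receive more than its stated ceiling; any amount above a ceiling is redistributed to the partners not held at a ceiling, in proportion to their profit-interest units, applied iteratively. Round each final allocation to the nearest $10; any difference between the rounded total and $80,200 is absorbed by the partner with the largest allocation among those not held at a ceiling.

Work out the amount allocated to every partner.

Marchetti: $7,850 | Ferraro: $40,480 | Vance: $8,520 | Delacroix: $23,350

Total profit-interest units = 46.
Unconstrained shares: Marchetti 17,434.78; Ferraro 33,126.09; Vance 6,973.91; Delacroix 22,665.22.
Capped: Marchetti ($7,850); balance $72,350 reallocated over remaining profit-interest units 36.
Capped: Delacroix ($23,350); balance $49,000 reallocated over remaining profit-interest units 23.
Remaining shares: Ferraro 40,478.26 → $40,480; Vance 8,521.74 → $8,520.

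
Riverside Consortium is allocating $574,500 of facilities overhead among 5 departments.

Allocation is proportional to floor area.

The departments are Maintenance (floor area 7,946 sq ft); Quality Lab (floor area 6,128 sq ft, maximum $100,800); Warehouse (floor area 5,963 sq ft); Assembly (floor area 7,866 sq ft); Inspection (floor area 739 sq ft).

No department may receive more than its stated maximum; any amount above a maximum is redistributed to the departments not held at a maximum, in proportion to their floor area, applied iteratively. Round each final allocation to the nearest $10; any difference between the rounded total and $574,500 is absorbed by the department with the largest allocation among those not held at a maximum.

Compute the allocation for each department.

Maintenance: $167,190; Quality Lab: $100,800; Warehouse: $125,460; Assembly: $165,500; Inspection: $15,550

Total floor area = 28,642.
Unconstrained shares: Maintenance 159,380.53; Quality Lab 122,915.16; Warehouse 119,605.60; Assembly 157,775.89; Inspection 14,822.83.
Cap binds for Quality Lab ($100,800); residual $473,700 reallocated over remaining floor area 22,514.
Shares after redistribution: Maintenance 167,185.76 → $167,190; Warehouse 125,462.96 → $125,460; Assembly 165,502.54 → $165,500; Inspection 15,548.74 → $15,550.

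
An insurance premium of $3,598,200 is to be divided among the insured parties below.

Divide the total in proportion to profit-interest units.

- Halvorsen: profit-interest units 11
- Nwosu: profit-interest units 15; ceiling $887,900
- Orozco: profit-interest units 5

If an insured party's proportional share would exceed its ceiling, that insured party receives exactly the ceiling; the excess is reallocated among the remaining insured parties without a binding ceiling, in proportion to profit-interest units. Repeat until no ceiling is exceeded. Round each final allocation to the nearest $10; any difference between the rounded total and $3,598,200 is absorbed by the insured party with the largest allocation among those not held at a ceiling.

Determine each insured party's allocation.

Halvorsen: $1,863,330; Nwosu: $887,900; Orozco: $846,970

Total profit-interest units = 31.
Unconstrained shares: Halvorsen 1,276,780.65; Nwosu 1,741,064.52; Orozco 580,354.84.
Cap binds for Nwosu ($887,900); balance $2,710,300 reallocated over remaining profit-interest units 16.
Remaining shares: Halvorsen 1,863,331.25 → $1,863,330; Orozco 846,968.75 → $846,970.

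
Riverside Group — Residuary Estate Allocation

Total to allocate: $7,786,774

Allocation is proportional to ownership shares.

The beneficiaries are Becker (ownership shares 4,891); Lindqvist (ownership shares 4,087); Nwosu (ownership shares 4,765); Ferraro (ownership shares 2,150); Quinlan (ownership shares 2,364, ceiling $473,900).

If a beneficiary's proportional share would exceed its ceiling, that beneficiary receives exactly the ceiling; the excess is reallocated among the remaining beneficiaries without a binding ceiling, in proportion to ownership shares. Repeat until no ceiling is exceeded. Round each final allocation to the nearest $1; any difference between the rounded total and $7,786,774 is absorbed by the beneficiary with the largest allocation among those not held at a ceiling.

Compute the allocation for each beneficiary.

Ownership shares total: 18,257.
Proportional shares (ignoring caps): Becker 2,086,055.30; Lindqvist 1,743,142.10; Nwosu 2,032,315.17; Ferraro 916,994.25; Quinlan 1,008,267.17.
Held at cap: Quinlan ($473,900); balance $7,312,874 reallocated over remaining ownership shares 15,893.
Redistributed shares: Becker 2,250,504.42 → $2,250,504; Lindqvist 1,880,558.49 → $1,880,558; Nwosu 2,192,527.82 → $2,192,528; Ferraro 989,283.28 → $989,283.
Rounding difference +$1 applied to Becker → $2,250,505.

Becker: $2,250,505 · Lindqvist: $1,880,558 · Nwosu: $2,192,528 · Ferraro: $989,283 · Quinlan: $473,900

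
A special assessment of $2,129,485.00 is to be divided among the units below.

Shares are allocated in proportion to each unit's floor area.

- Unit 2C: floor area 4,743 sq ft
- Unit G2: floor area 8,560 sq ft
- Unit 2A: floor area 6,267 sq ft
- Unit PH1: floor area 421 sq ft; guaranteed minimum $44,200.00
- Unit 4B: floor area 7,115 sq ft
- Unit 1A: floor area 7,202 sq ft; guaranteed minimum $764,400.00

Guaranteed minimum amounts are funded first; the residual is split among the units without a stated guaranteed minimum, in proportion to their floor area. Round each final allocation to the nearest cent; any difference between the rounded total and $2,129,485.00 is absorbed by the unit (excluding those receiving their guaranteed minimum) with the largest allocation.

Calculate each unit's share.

Fund the minimums — Unit PH1 $44,200.00; Unit 1A $764,400.00. Balance $1,320,885.00.
Balance split over remaining floor area 26,685: Unit 2C 234,774.5008 → $234,774.50; Unit G2 423,712.7825 → $423,712.78; Unit 2A 310,211.2159 → $310,211.22; Unit 4B 352,186.5008 → $352,186.50.

Unit 2C: $234,774.50; Unit G2: $423,712.78; Unit 2A: $310,211.22; Unit PH1: $44,200.00; Unit 4B: $352,186.50; Unit 1A: $764,400.00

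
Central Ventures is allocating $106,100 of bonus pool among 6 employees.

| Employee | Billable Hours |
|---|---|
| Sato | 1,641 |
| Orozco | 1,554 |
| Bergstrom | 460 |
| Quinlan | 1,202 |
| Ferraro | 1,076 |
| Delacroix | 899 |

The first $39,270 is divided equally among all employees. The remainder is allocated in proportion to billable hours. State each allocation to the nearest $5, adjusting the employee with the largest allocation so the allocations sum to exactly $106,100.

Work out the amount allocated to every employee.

Sato: $22,595 · Orozco: $21,745 · Bergstrom: $11,045 · Quinlan: $18,305 · Ferraro: $17,070 · Delacroix: $15,340

$39,270 shared equally gives $6,545 per employee.
Remainder $66,830 by billable hours (total 6,832): Sato 16,052.11 → $16,050; Orozco 15,201.09 → $15,200; Bergstrom 4,499.68 → $4,500; Quinlan 11,757.85 → $11,760; Ferraro 10,525.33 → $10,525; Delacroix 8,793.94 → $8,795.
Totals: Sato $6,545 + $16,050 = $22,595; Orozco $6,545 + $15,200 = $21,745; Bergstrom $6,545 + $4,500 = $11,045; Quinlan $6,545 + $11,760 = $18,305; Ferraro $6,545 + $10,525 = $17,070; Delacroix $6,545 + $8,795 = $15,340.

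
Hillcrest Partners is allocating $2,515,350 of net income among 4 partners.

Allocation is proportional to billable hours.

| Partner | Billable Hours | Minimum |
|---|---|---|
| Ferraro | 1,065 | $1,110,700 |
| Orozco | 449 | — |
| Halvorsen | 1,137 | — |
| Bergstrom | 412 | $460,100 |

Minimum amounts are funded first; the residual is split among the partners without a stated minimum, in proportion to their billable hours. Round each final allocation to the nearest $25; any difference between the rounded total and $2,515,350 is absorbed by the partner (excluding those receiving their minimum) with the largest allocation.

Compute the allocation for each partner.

Ferraro: $1,110,700 · Orozco: $267,400 · Halvorsen: $677,150 · Bergstrom: $460,100

Minimums first: Ferraro $1,110,700; Bergstrom $460,100. Residual $944,550.
Residual split over remaining billable hours 1,586: Orozco 267,404.13 → $267,400; Halvorsen 677,145.87 → $677,150.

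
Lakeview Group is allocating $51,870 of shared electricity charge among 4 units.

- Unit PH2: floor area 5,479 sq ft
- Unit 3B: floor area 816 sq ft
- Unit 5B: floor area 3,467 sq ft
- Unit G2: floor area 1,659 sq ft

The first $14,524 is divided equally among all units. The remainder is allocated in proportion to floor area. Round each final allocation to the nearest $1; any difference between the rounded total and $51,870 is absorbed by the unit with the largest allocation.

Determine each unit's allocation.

Unit PH2: $21,547 | Unit 3B: $6,299 | Unit 5B: $14,968 | Unit G2: $9,056

First tranche $14,524 split equally: $3,631 each.
Remainder $37,346 by floor area (total 11,421): Unit PH2 17,916.01 → $17,916; Unit 3B 2,668.27 → $2,668; Unit 5B 11,336.89 → $11,337; Unit G2 5,424.83 → $5,425.
Totals: Unit PH2 $3,631 + $17,916 = $21,547; Unit 3B $3,631 + $2,668 = $6,299; Unit 5B $3,631 + $11,337 = $14,968; Unit G2 $3,631 + $5,425 = $9,056.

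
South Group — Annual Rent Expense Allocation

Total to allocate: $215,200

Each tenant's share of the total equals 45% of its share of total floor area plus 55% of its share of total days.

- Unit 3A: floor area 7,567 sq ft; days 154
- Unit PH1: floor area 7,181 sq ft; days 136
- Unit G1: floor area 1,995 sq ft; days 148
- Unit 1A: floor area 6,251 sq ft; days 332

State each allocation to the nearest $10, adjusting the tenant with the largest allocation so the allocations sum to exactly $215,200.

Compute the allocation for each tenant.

Unit 3A: $55,540; Unit PH1: $51,150; Unit G1: $31,150; Unit 1A: $77,360

Totals — floor area 22,994, days 770.
Blended shares (45% floor area + 55% days): Unit 3A 0.2581; Unit PH1 0.2377; Unit G1 0.1448; Unit 1A 0.3595.
Raw shares: Unit 3A 55,540.67; Unit PH1 51,148.16; Unit G1 31,151.72; Unit 1A 77,359.44.
After rounding ($10): Unit 3A $55,540; Unit PH1 $51,150; Unit G1 $31,150; Unit 1A $77,360. Sum = $215,200.
No rounding difference to absorb.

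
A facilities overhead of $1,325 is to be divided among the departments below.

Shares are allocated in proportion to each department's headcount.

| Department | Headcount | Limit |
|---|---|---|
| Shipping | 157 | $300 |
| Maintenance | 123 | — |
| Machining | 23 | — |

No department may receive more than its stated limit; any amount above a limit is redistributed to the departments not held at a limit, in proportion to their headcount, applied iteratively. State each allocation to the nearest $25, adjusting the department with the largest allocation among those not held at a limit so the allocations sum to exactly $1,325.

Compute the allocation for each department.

Sum of headcount: 303.
Proportional shares (ignoring caps): Shipping 686.55; Maintenance 537.87; Machining 100.58.
Cap binds for Shipping ($300); residual $1,025 reallocated over remaining headcount 146.
Shares after redistribution: Maintenance 863.53 → $875; Machining 161.47 → $150.

Shipping: $300 | Maintenance: $875 | Machining: $150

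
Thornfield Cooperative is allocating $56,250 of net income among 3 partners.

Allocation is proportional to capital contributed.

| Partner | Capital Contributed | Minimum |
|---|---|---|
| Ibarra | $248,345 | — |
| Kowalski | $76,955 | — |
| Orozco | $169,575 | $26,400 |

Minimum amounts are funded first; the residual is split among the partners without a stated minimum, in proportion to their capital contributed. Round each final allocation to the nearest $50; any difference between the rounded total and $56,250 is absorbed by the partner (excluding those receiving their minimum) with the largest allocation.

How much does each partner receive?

Guaranteed amounts: Orozco $26,400. Remaining pool $29,850.
Remaining pool split over remaining capital contributed 325,300: Ibarra 22,788.50 → $22,800; Kowalski 7,061.50 → $7,050.

Ibarra: $22,800; Kowalski: $7,050; Orozco: $26,400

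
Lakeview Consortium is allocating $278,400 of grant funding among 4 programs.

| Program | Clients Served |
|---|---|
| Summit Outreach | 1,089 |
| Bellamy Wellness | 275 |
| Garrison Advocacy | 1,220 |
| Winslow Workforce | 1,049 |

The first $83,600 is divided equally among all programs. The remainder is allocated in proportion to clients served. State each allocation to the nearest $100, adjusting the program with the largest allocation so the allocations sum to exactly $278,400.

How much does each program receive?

First tranche $83,600 split equally: $20,900 each.
Remainder $194,800 by clients served (total 3,633): Summit Outreach 58,391.74 → $58,400; Bellamy Wellness 14,745.39 → $14,700; Garrison Advocacy 65,415.91 → $65,400; Winslow Workforce 56,246.96 → $56,200.
Rounding difference +$100 on remainder applied to Garrison Advocacy.
Totals: Summit Outreach $20,900 + $58,400 = $79,300; Bellamy Wellness $20,900 + $14,700 = $35,600; Garrison Advocacy $20,900 + $65,500 = $86,400; Winslow Workforce $20,900 + $56,200 = $77,100.

Summit Outreach: $79,300 | Bellamy Wellness: $35,600 | Garrison Advocacy: $86,400 | Winslow Workforce: $77,100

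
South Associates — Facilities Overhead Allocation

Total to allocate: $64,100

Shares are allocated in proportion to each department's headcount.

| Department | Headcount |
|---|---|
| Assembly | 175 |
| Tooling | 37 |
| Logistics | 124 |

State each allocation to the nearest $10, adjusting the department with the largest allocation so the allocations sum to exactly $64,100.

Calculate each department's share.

Assembly: $33,380 · Tooling: $7,060 · Logistics: $23,660

Combined headcount = 336.
Unrounded shares: Assembly 175/336 × $64,100 = 33,385.42; Tooling 37/336 × $64,100 = 7,058.63; Logistics 124/336 × $64,100 = 23,655.95.
At nearest $10: Assembly $33,390; Tooling $7,060; Logistics $23,660. Sum = $64,110.
Difference $64,100 − $64,110 = −$10 applied to largest allocation (Assembly): Assembly becomes $33,380.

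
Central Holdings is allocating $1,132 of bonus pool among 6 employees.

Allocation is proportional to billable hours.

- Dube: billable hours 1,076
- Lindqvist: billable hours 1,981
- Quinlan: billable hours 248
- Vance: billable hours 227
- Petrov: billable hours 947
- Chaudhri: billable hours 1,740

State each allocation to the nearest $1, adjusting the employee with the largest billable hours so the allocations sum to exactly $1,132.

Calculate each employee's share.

Dube: $196; Lindqvist: $361; Quinlan: $45; Vance: $41; Petrov: $172; Chaudhri: $317

Combined billable hours = 1,076 + 1,981 + 248 + 227 + 947 + 1,740 = 6,219.
Raw shares: Dube 195.86; Lindqvist 360.59; Quinlan 45.14; Vance 41.32; Petrov 172.38; Chaudhri 316.72.
At nearest $1: Dube $196; Lindqvist $361; Quinlan $45; Vance $41; Petrov $172; Chaudhri $317. Sum = $1,132.
No rounding difference to absorb.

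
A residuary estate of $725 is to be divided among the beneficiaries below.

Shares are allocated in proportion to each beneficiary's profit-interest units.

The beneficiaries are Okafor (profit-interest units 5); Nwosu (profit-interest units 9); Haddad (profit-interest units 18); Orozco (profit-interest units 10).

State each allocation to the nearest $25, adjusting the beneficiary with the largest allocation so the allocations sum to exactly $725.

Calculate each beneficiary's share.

Okafor: $75 | Nwosu: $150 | Haddad: $325 | Orozco: $175

Total profit-interest units = 42.
Proportional shares: Okafor 5/42 × $725 = 86.31; Nwosu 9/42 × $725 = 155.36; Haddad 18/42 × $725 = 310.71; Orozco 10/42 × $725 = 172.62.
At nearest $25: Okafor $75; Nwosu $150; Haddad $300; Orozco $175. Sum = $700.
Difference $725 − $700 = +$25 applied to largest allocation (Haddad): Haddad becomes $325.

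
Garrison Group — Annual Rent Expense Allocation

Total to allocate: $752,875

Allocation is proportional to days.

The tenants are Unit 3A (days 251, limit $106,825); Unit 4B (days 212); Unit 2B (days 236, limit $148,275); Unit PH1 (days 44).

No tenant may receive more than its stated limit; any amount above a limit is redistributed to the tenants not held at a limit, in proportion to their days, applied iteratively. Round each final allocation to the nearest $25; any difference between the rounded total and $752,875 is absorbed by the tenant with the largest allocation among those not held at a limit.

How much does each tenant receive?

Days total: 743.
Unconstrained shares: Unit 3A 254,335.97; Unit 4B 214,817.63; Unit 2B 239,136.61; Unit PH1 44,584.79.
Held at cap: Unit 3A ($106,825), Unit 2B ($148,275); residual $497,775 reallocated over remaining days 256.
Remaining shares: Unit 4B 412,219.92 → $412,225; Unit PH1 85,555.08 → $85,550.

Unit 3A: $106,825 · Unit 4B: $412,225 · Unit 2B: $148,275 · Unit PH1: $85,550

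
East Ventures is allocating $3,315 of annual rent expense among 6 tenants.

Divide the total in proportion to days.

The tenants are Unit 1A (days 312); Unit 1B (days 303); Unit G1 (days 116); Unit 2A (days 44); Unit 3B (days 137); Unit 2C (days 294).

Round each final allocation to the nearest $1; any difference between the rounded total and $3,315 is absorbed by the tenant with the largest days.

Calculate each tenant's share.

Unit 1A: $857; Unit 1B: $833; Unit G1: $319; Unit 2A: $121; Unit 3B: $377; Unit 2C: $808

Total days = 1,206.
Unrounded shares: Unit 1A 312/1,206 × $3,315 = 857.61; Unit 1B 303/1,206 × $3,315 = 832.87; Unit G1 116/1,206 × $3,315 = 318.86; Unit 2A 44/1,206 × $3,315 = 120.95; Unit 3B 137/1,206 × $3,315 = 376.58; Unit 2C 294/1,206 × $3,315 = 808.13.
After rounding ($1): Unit 1A $858; Unit 1B $833; Unit G1 $319; Unit 2A $121; Unit 3B $377; Unit 2C $808. Sum = $3,316.
Difference $3,315 − $3,316 = −$1 applied to largest days (Unit 1A): Unit 1A becomes $857.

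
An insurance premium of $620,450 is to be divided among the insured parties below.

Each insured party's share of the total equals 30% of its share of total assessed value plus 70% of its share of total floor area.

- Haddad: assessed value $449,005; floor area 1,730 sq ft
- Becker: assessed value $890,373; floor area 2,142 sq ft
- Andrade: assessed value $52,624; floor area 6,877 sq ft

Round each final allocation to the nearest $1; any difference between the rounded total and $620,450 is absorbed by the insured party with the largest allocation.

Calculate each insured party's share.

Haddad: $129,941; Becker: $205,606; Andrade: $284,903

Assessed value total 1,392,002; floor area total 10,749.
Blended shares (30% assessed value + 70% floor area): Haddad 0.2094; Becker 0.3314; Andrade 0.4592.
Raw shares: Haddad 129,940.73; Becker 205,606.27; Andrade 284,902.99.
At nearest $1: Haddad $129,941; Becker $205,606; Andrade $284,903. Sum = $620,450.
Rounded total matches; no reconciliation needed.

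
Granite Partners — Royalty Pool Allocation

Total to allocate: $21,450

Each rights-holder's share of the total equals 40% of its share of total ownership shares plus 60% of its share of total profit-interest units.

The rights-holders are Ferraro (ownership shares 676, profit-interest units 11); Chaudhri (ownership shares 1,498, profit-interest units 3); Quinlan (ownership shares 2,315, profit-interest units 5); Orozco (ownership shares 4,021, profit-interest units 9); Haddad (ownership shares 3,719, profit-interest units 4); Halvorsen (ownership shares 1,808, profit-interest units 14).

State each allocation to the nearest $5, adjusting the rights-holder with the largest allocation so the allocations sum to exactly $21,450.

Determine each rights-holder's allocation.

Ferraro: $3,490; Chaudhri: $1,755; Quinlan: $2,815; Orozco: $4,975; Haddad: $3,390; Halvorsen: $5,025

Totals — ownership shares 14,037, profit-interest units 46.
Composite weights (40% ownership shares + 60% profit-interest units): Ferraro 0.1627; Chaudhri 0.0818; Quinlan 0.1312; Orozco 0.2320; Haddad 0.1582; Halvorsen 0.2341.
Raw shares: Ferraro 3,490.81; Chaudhri 1,754.99; Quinlan 2,813.94; Orozco 4,975.85; Haddad 3,392.34; Halvorsen 5,022.08.
At nearest $5: Ferraro $3,490; Chaudhri $1,755; Quinlan $2,815; Orozco $4,975; Haddad $3,390; Halvorsen $5,020. Sum = $21,445.
Difference $21,450 − $21,445 = +$5 applied to largest allocation (Halvorsen): Halvorsen becomes $5,025.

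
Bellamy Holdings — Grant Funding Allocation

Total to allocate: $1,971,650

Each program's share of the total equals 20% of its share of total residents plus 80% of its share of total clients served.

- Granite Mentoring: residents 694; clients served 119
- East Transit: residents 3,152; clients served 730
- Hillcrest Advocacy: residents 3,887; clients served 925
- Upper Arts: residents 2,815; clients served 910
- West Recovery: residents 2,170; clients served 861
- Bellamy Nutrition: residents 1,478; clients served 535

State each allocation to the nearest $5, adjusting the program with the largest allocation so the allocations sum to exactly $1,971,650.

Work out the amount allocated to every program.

Granite Mentoring: $65,285 · East Transit: $369,770 · Hillcrest Advocacy: $465,570 · Upper Arts: $430,000 · West Recovery: $393,140 · Bellamy Nutrition: $247,885

Totals — residents 14,196, clients served 4,080.
Combined weights (20% residents + 80% clients served): Granite Mentoring 0.0331; East Transit 0.1875; Hillcrest Advocacy 0.2361; Upper Arts 0.2181; West Recovery 0.1994; Bellamy Nutrition 0.1257.
Proportional shares: Granite Mentoring 65,282.78; East Transit 369,771.38; Hillcrest Advocacy 465,574.50; Upper Arts 429,998.00; West Recovery 393,138.18; Bellamy Nutrition 247,885.16.
After rounding ($5): Granite Mentoring $65,285; East Transit $369,770; Hillcrest Advocacy $465,575; Upper Arts $430,000; West Recovery $393,140; Bellamy Nutrition $247,885. Sum = $1,971,655.
Difference $1,971,650 − $1,971,655 = −$5 applied to largest allocation (Hillcrest Advocacy): Hillcrest Advocacy becomes $465,570.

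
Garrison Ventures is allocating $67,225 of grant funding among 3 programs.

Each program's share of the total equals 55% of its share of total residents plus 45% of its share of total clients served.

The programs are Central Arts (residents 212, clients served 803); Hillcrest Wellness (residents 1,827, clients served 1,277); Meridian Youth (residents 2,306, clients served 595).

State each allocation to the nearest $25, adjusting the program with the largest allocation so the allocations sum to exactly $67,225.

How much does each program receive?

Residents total 4,345; clients served total 2,675.
Composite weights (55% residents + 45% clients served): Central Arts 0.1619; Hillcrest Wellness 0.4461; Meridian Youth 0.3920.
Pro-rata amounts: Central Arts 10,885.04; Hillcrest Wellness 29,988.28; Meridian Youth 26,351.68.
At nearest $25: Central Arts $10,875; Hillcrest Wellness $30,000; Meridian Youth $26,350. Sum = $67,225.
No rounding difference to absorb.

Central Arts: $10,875; Hillcrest Wellness: $30,000; Meridian Youth: $26,350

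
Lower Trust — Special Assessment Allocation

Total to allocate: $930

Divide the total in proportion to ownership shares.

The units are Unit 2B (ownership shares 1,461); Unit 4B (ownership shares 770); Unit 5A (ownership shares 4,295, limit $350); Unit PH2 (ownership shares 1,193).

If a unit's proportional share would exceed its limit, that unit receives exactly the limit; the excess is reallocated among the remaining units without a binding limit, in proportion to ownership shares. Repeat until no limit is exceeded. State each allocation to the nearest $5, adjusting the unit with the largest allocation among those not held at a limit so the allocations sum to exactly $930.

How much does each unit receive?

Unit 2B: $250 | Unit 4B: $130 | Unit 5A: $350 | Unit PH2: $200

Ownership shares total: 7,719.
Proportional shares (ignoring caps): Unit 2B 176.02; Unit 4B 92.77; Unit 5A 517.47; Unit PH2 143.73.
Cap binds for Unit 5A ($350); balance $580 reallocated over remaining ownership shares 3,424.
Redistributed shares: Unit 2B 247.48 → $245; Unit 4B 130.43 → $130; Unit PH2 202.09 → $200.
Rounding difference +$5 applied to Unit 2B → $250.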